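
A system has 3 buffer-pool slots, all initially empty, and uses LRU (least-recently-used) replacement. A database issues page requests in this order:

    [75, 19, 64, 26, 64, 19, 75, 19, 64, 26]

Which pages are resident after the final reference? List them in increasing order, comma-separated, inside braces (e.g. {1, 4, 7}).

75 -> fault, frames [75]
19 -> fault, frames [75, 19]
64 -> fault, frames [75, 19, 64]
26 -> fault, evict 75, frames [19, 64, 26]
64 -> hit
19 -> hit
75 -> fault, evict 26, frames [64, 19, 75]
19 -> hit
64 -> hit
26 -> fault, evict 75, frames [19, 64, 26]

{19, 26, 64}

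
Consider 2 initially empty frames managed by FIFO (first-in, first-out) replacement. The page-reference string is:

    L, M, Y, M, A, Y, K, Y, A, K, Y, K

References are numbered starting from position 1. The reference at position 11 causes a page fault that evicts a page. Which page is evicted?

pos 1: L → fault, frames [L]
pos 2: M → fault, frames [L, M]
pos 3: Y → fault, evict L, frames [M, Y]
pos 4: M → hit
pos 5: A → fault, evict M, frames [Y, A]
pos 6: Y → hit
pos 7: K → fault, evict Y, frames [A, K]
pos 8: Y → fault, evict A, frames [K, Y]
pos 9: A → fault, evict K, frames [Y, A]
pos 10: K → fault, evict Y, frames [A, K]
pos 11: Y → fault, evict A, frames [K, Y]
At position 11, page A is evicted.

A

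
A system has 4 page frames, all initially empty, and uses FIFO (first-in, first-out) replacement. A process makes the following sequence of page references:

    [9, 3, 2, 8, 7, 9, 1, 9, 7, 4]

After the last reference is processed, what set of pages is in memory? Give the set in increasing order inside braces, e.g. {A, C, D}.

9: miss, frames [9]
3: miss, frames [9, 3]
2: miss, frames [9, 3, 2]
8: miss, frames [9, 3, 2, 8]
7: miss, evict 9, frames [3, 2, 8, 7]
9: miss, evict 3, frames [2, 8, 7, 9]
1: miss, evict 2, frames [8, 7, 9, 1]
9: hit
7: hit
4: miss, evict 8, frames [7, 9, 1, 4]

{1, 4, 7, 9}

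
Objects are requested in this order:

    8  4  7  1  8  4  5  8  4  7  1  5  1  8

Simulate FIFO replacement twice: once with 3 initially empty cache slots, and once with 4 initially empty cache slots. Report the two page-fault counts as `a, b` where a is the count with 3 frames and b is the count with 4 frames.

10, 11

3 frames: F F F F F F F . . F F . . F → 10 faults.
4 frames: F F F F . . F F F F F F . F → 11 faults.
11 > 10: adding a frame increased faults — Belady's anomaly.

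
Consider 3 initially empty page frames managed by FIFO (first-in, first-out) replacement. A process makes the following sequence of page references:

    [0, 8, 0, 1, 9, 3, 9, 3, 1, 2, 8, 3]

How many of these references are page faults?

0: miss, frames {0}
8: miss, frames {0,8}
0: hit
1: miss, frames {0,8,1}
9: miss, evict 0, frames {8,1,9}
3: miss, evict 8, frames {1,9,3}
9: hit
3: hit
1: hit
2: miss, evict 1, frames {9,3,2}
8: miss, evict 9, frames {3,2,8}
3: hit
Page faults: 7.

7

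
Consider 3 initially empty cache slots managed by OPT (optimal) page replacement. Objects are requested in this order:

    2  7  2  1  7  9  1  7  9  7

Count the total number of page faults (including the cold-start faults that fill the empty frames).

2: fault, frames [2]
7: fault, frames [2, 7]
2: hit
1: fault, frames [2, 7, 1]
7: hit
9: fault, evict 2, frames [7, 1, 9]
1: hit
7: hit
9: hit
7: hit
Page faults: 4.

4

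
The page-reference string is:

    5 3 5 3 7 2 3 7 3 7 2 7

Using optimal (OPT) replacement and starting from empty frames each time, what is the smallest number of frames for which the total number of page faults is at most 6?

2

f=1: 12 faults
f=2: 6 faults
f=3: 4 faults
f=4: 4 faults
Smallest f with faults ≤ 6 is 2.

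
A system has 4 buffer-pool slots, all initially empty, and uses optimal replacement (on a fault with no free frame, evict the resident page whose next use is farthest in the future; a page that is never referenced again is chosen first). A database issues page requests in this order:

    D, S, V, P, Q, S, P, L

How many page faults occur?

D -> fault, frames (D)
S -> fault, frames (D S)
V -> fault, frames (D S V)
P -> fault, frames (D S V P)
Q -> fault, evict V, frames (D S P Q)
S -> hit
P -> hit
L -> fault, evict Q, frames (D S P L)
Page faults: 6.

6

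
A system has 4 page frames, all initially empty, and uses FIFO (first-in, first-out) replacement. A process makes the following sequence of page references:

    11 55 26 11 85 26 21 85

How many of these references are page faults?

11 -> fault, frames [11]
55 -> fault, frames [11, 55]
26 -> fault, frames [11, 55, 26]
11 -> hit
85 -> fault, frames [11, 55, 26, 85]
26 -> hit
21 -> fault, evict 11, frames [55, 26, 85, 21]
85 -> hit
Page faults: 5.

5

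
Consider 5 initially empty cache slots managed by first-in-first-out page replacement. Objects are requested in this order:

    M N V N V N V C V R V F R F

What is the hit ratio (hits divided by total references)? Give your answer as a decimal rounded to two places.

0.57

M -> miss, frames [M]
N -> miss, frames [M, N]
V -> miss, frames [M, N, V]
N -> hit
V -> hit
N -> hit
V -> hit
C -> miss, frames [M, N, V, C]
V -> hit
R -> miss, frames [M, N, V, C, R]
V -> hit
F -> miss, evict M, frames [N, V, C, R, F]
R -> hit
F -> hit
Hits: 8 of 14 references → 8/14 = 0.5714.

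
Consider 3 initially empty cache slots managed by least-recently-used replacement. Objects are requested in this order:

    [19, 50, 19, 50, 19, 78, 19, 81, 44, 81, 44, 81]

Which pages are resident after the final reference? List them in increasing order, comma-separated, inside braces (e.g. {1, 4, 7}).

19 -> miss, frames {19}
50 -> miss, frames {19,50}
19 -> hit
50 -> hit
19 -> hit
78 -> miss, frames {50,19,78}
19 -> hit
81 -> miss, evict 50, frames {78,19,81}
44 -> miss, evict 78, frames {19,81,44}
81 -> hit
44 -> hit
81 -> hit

{19, 44, 81}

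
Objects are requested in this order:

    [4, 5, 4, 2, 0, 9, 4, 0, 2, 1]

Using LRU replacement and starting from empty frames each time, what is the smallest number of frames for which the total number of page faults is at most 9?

2

f=1: 10 faults
f=2: 9 faults
f=3: 8 faults
f=4: 6 faults
f=5: 6 faults
f=6: 6 faults
Smallest f with faults ≤ 9 is 2.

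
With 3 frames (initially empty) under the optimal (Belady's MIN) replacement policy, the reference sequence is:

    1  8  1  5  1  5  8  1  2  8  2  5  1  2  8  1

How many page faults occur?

1 -> fault, frames (1)
8 -> fault, frames (1 8)
1 -> hit
5 -> fault, frames (1 8 5)
1 -> hit
5 -> hit
8 -> hit
1 -> hit
2 -> fault, evict 1, frames (8 5 2)
8 -> hit
2 -> hit
5 -> hit
1 -> fault, evict 5, frames (8 2 1)
2 -> hit
8 -> hit
1 -> hit
Page faults: 5.

5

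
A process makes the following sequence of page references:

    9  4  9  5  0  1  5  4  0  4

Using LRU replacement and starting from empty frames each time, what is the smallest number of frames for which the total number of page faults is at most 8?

2

f=1: 10 faults
f=2: 8 faults
f=3: 7 faults
f=4: 6 faults
f=5: 5 faults
Smallest f with faults ≤ 8 is 2.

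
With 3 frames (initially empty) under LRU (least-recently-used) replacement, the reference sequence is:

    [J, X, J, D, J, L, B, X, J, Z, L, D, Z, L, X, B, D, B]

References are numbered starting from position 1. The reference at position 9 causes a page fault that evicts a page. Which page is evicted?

L

pos 1: J: fault, frames (J)
pos 2: X: fault, frames (J X)
pos 3: J: hit
pos 4: D: fault, frames (X J D)
pos 5: J: hit
pos 6: L: fault, evict X, frames (D J L)
pos 7: B: fault, evict D, frames (J L B)
pos 8: X: fault, evict J, frames (L B X)
pos 9: J: fault, evict L, frames (B X J)
At position 9, page L is evicted.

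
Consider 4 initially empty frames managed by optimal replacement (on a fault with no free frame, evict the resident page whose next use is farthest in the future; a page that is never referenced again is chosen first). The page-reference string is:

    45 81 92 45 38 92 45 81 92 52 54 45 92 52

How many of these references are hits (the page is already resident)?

8

45 → miss, frames (45)
81 → miss, frames (45 81)
92 → miss, frames (45 81 92)
45 → hit
38 → miss, frames (45 81 92 38)
92 → hit
45 → hit
81 → hit
92 → hit
52 → miss, evict 38, frames (45 81 92 52)
54 → miss, evict 81, frames (45 92 52 54)
45 → hit
92 → hit
52 → hit
Hits: 8.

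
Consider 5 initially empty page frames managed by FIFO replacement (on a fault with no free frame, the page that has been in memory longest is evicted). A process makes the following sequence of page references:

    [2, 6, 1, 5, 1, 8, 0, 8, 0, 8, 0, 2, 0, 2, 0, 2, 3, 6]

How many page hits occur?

2 -> fault, frames {2}
6 -> fault, frames {2,6}
1 -> fault, frames {2,6,1}
5 -> fault, frames {2,6,1,5}
1 -> hit
8 -> fault, frames {2,6,1,5,8}
0 -> fault, evict 2, frames {6,1,5,8,0}
8 -> hit
0 -> hit
8 -> hit
0 -> hit
2 -> fault, evict 6, frames {1,5,8,0,2}
0 -> hit
2 -> hit
0 -> hit
2 -> hit
3 -> fault, evict 1, frames {5,8,0,2,3}
6 -> fault, evict 5, frames {8,0,2,3,6}
Hits: 9.

9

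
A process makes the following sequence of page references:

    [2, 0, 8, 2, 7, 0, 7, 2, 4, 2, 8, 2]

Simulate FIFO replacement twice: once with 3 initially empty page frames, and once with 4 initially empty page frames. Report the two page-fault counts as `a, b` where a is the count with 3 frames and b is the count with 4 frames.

7, 6

3 frames: F F F . F . . F F . F . → 7 faults.
4 frames: F F F . F . . . F F . . → 6 faults.
6 < 7: adding a frame reduced faults, as is typical.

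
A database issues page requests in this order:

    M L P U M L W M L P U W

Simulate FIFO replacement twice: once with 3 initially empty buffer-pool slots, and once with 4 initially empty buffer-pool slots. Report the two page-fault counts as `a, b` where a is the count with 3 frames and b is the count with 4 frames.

9, 10

3 frames: F F F F F F F . . F F . → 9 faults.
4 frames: F F F F . . F F F F F F → 10 faults.
10 > 9: adding a frame increased faults — Belady's anomaly.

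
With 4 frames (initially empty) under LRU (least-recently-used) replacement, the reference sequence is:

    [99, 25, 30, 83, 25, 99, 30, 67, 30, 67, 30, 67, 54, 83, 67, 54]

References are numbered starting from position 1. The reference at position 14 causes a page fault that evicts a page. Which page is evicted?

99

pos 1: 99: miss, frames [99]
pos 2: 25: miss, frames [99, 25]
pos 3: 30: miss, frames [99, 25, 30]
pos 4: 83: miss, frames [99, 25, 30, 83]
pos 5: 25: hit
pos 6: 99: hit
pos 7: 30: hit
pos 8: 67: miss, evict 83, frames [25, 99, 30, 67]
pos 9: 30: hit
pos 10: 67: hit
pos 11: 30: hit
pos 12: 67: hit
pos 13: 54: miss, evict 25, frames [99, 30, 67, 54]
pos 14: 83: miss, evict 99, frames [30, 67, 54, 83]
At position 14, page 99 is evicted.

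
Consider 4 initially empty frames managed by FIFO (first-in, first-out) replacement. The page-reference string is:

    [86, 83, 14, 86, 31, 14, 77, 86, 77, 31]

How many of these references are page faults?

86: miss, frames {86}
83: miss, frames {86,83}
14: miss, frames {86,83,14}
86: hit
31: miss, frames {86,83,14,31}
14: hit
77: miss, evict 86, frames {83,14,31,77}
86: miss, evict 83, frames {14,31,77,86}
77: hit
31: hit
Page faults: 6.

6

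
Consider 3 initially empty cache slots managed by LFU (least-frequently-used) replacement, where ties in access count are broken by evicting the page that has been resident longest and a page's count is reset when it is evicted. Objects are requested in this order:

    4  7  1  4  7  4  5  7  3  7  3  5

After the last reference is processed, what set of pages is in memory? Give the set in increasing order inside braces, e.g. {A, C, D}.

{4, 5, 7}

4 -> fault, frames {4}
7 -> fault, frames {4,7}
1 -> fault, frames {4,7,1}
4 -> hit
7 -> hit
4 -> hit
5 -> fault, evict 1, frames {4,7,5}
7 -> hit
3 -> fault, evict 5, frames {4,7,3}
7 -> hit
3 -> hit
5 -> fault, evict 3, frames {4,7,5}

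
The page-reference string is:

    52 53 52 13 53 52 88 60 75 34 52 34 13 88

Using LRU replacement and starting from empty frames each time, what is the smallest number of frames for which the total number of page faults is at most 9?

5

f=1: 14 faults
f=2: 12 faults
f=3: 10 faults
f=4: 10 faults
f=5: 9 faults
f=6: 8 faults
f=7: 7 faults
Smallest f with faults ≤ 9 is 5.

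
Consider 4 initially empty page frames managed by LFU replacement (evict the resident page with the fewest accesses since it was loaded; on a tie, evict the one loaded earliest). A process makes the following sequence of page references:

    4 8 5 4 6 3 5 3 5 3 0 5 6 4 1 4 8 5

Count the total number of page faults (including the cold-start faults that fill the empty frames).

4 → fault, frames [4]
8 → fault, frames [4, 8]
5 → fault, frames [4, 8, 5]
4 → hit
6 → fault, frames [4, 8, 5, 6]
3 → fault, evict 8, frames [4, 5, 6, 3]
5 → hit
3 → hit
5 → hit
3 → hit
0 → fault, evict 6, frames [4, 5, 3, 0]
5 → hit
6 → fault, evict 0, frames [4, 5, 3, 6]
4 → hit
1 → fault, evict 6, frames [4, 5, 3, 1]
4 → hit
8 → fault, evict 1, frames [4, 5, 3, 8]
5 → hit
Page faults: 9.

9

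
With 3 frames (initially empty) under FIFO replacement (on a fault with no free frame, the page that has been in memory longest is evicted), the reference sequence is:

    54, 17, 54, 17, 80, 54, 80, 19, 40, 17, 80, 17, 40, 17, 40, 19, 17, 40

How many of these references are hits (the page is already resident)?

9

54 → fault, frames {54}
17 → fault, frames {54,17}
54 → hit
17 → hit
80 → fault, frames {54,17,80}
54 → hit
80 → hit
19 → fault, evict 54, frames {17,80,19}
40 → fault, evict 17, frames {80,19,40}
17 → fault, evict 80, frames {19,40,17}
80 → fault, evict 19, frames {40,17,80}
17 → hit
40 → hit
17 → hit
40 → hit
19 → fault, evict 40, frames {17,80,19}
17 → hit
40 → fault, evict 17, frames {80,19,40}
Hits: 9.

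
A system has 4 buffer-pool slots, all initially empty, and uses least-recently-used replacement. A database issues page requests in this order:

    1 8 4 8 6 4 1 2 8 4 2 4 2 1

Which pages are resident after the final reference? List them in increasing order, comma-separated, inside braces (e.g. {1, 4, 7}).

1: miss, frames (1)
8: miss, frames (1 8)
4: miss, frames (1 8 4)
8: hit
6: miss, frames (1 4 8 6)
4: hit
1: hit
2: miss, evict 8, frames (6 4 1 2)
8: miss, evict 6, frames (4 1 2 8)
4: hit
2: hit
4: hit
2: hit
1: hit

{1, 2, 4, 8}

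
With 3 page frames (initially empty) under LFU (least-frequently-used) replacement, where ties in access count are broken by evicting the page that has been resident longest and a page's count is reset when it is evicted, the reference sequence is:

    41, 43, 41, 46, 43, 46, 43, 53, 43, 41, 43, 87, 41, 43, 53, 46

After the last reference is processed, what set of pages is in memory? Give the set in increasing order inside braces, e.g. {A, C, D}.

41 -> miss, frames (41)
43 -> miss, frames (41 43)
41 -> hit
46 -> miss, frames (41 43 46)
43 -> hit
46 -> hit
43 -> hit
53 -> miss, evict 41, frames (43 46 53)
43 -> hit
41 -> miss, evict 53, frames (43 46 41)
43 -> hit
87 -> miss, evict 41, frames (43 46 87)
41 -> miss, evict 87, frames (43 46 41)
43 -> hit
53 -> miss, evict 41, frames (43 46 53)
46 -> hit

{43, 46, 53}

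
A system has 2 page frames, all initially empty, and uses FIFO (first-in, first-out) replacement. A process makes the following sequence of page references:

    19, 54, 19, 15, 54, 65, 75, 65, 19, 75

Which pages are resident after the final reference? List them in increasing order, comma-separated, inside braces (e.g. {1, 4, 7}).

{19, 75}

19 -> fault, frames {19}
54 -> fault, frames {19,54}
19 -> hit
15 -> fault, evict 19, frames {54,15}
54 -> hit
65 -> fault, evict 54, frames {15,65}
75 -> fault, evict 15, frames {65,75}
65 -> hit
19 -> fault, evict 65, frames {75,19}
75 -> hit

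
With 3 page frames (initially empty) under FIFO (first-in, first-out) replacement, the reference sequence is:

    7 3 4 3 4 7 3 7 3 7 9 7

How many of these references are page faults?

7 → miss, frames (7)
3 → miss, frames (7 3)
4 → miss, frames (7 3 4)
3 → hit
4 → hit
7 → hit
3 → hit
7 → hit
3 → hit
7 → hit
9 → miss, evict 7, frames (3 4 9)
7 → miss, evict 3, frames (4 9 7)
Page faults: 5.

5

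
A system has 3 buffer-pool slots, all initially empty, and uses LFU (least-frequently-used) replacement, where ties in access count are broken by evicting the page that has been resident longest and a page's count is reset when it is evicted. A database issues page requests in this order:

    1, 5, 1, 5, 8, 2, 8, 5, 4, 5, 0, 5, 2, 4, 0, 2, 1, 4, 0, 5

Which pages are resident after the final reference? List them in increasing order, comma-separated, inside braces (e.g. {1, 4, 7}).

1 -> fault, frames [1]
5 -> fault, frames [1, 5]
1 -> hit
5 -> hit
8 -> fault, frames [1, 5, 8]
2 -> fault, evict 8, frames [1, 5, 2]
8 -> fault, evict 2, frames [1, 5, 8]
5 -> hit
4 -> fault, evict 8, frames [1, 5, 4]
5 -> hit
0 -> fault, evict 4, frames [1, 5, 0]
5 -> hit
2 -> fault, evict 0, frames [1, 5, 2]
4 -> fault, evict 2, frames [1, 5, 4]
0 -> fault, evict 4, frames [1, 5, 0]
2 -> fault, evict 0, frames [1, 5, 2]
1 -> hit
4 -> fault, evict 2, frames [1, 5, 4]
0 -> fault, evict 4, frames [1, 5, 0]
5 -> hit

{0, 1, 5}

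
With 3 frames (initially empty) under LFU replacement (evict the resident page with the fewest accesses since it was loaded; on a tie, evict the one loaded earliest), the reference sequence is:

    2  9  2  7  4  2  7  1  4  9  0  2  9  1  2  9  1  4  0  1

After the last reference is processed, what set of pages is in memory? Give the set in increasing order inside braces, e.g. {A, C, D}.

2 → miss, frames {2}
9 → miss, frames {2,9}
2 → hit
7 → miss, frames {2,9,7}
4 → miss, evict 9, frames {2,7,4}
2 → hit
7 → hit
1 → miss, evict 4, frames {2,7,1}
4 → miss, evict 1, frames {2,7,4}
9 → miss, evict 4, frames {2,7,9}
0 → miss, evict 9, frames {2,7,0}
2 → hit
9 → miss, evict 0, frames {2,7,9}
1 → miss, evict 9, frames {2,7,1}
2 → hit
9 → miss, evict 1, frames {2,7,9}
1 → miss, evict 9, frames {2,7,1}
4 → miss, evict 1, frames {2,7,4}
0 → miss, evict 4, frames {2,7,0}
1 → miss, evict 0, frames {2,7,1}

{1, 2, 7}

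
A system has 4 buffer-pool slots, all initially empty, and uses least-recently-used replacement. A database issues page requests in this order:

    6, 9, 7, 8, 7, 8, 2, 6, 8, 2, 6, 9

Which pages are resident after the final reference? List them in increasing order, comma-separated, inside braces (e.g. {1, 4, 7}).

6 -> miss, frames (6)
9 -> miss, frames (6 9)
7 -> miss, frames (6 9 7)
8 -> miss, frames (6 9 7 8)
7 -> hit
8 -> hit
2 -> miss, evict 6, frames (9 7 8 2)
6 -> miss, evict 9, frames (7 8 2 6)
8 -> hit
2 -> hit
6 -> hit
9 -> miss, evict 7, frames (8 2 6 9)

{2, 6, 8, 9}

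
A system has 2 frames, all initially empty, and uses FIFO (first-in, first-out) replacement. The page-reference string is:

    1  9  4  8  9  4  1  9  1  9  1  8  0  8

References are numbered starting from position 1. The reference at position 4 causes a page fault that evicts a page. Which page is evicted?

pos 1: 1 -> miss, frames [1]
pos 2: 9 -> miss, frames [1, 9]
pos 3: 4 -> miss, evict 1, frames [9, 4]
pos 4: 8 -> miss, evict 9, frames [4, 8]
At position 4, page 9 is evicted.

9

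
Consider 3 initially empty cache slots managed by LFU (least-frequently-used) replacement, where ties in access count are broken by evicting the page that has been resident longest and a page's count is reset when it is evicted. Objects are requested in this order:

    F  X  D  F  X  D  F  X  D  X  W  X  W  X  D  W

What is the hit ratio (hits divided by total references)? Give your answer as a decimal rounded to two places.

F: miss, frames {F}
X: miss, frames {F,X}
D: miss, frames {F,X,D}
F: hit
X: hit
D: hit
F: hit
X: hit
D: hit
X: hit
W: miss, evict F, frames {X,D,W}
X: hit
W: hit
X: hit
D: hit
W: hit
Hits: 12 of 16 references → 12/16 = 0.7500.

0.75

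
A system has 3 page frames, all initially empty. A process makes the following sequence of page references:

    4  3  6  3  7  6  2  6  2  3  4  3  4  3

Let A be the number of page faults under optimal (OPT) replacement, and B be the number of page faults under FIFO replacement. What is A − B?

-1

Under OPT: F F F . F . F . . . F . . . → 6 faults.
Under FIFO: F F F . F . F . . F F . . . → 7 faults.
A − B = 6 − 7 = -1.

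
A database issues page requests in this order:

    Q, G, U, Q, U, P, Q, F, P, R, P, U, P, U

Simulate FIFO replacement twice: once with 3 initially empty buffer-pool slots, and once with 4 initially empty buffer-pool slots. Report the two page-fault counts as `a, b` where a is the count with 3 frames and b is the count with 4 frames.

3 frames: F F F . . F F F . F F F . . → 9 faults.
4 frames: F F F . . F . F . F . . . . → 6 faults.
6 < 9: adding a frame reduced faults, as is typical.

9, 6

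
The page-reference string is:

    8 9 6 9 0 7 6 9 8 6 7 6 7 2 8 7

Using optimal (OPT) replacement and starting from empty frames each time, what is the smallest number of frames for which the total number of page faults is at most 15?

2

f=1: 16 faults
f=2: 10 faults
f=3: 7 faults
f=4: 6 faults
f=5: 6 faults
f=6: 6 faults
Smallest f with faults ≤ 15 is 2.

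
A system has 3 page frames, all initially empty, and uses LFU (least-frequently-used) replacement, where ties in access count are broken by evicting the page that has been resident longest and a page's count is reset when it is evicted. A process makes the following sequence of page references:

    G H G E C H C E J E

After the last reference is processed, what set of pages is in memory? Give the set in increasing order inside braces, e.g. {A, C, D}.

G → miss, frames {G}
H → miss, frames {G,H}
G → hit
E → miss, frames {G,H,E}
C → miss, evict H, frames {G,E,C}
H → miss, evict E, frames {G,C,H}
C → hit
E → miss, evict H, frames {G,C,E}
J → miss, evict E, frames {G,C,J}
E → miss, evict J, frames {G,C,E}

{C, E, G}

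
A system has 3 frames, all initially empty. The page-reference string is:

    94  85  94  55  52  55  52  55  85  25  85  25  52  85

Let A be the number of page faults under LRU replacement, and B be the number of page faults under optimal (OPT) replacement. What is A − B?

Under LRU: F F . F F . . . F F . . F . → 7 faults.
Under OPT: F F . F F . . . . F . . . . → 5 faults.
A − B = 7 − 5 = 2.

2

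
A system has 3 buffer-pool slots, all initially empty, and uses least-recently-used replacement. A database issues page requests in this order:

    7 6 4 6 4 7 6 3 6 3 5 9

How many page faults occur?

7 → fault, frames {7}
6 → fault, frames {7,6}
4 → fault, frames {7,6,4}
6 → hit
4 → hit
7 → hit
6 → hit
3 → fault, evict 4, frames {7,6,3}
6 → hit
3 → hit
5 → fault, evict 7, frames {6,3,5}
9 → fault, evict 6, frames {3,5,9}
Page faults: 6.

6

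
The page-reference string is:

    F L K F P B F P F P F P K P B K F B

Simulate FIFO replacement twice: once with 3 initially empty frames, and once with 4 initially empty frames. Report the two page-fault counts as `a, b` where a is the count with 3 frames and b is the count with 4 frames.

3 frames: F F F . F F F . . . . . F F F . F . → 10 faults.
4 frames: F F F . F F F . . . . . . . . . . . → 6 faults.
6 < 10: adding a frame reduced faults, as is typical.

10, 6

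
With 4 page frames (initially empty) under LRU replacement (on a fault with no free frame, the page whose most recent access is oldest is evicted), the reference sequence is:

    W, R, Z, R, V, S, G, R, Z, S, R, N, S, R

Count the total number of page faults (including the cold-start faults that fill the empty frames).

8

W → fault, frames {W}
R → fault, frames {W,R}
Z → fault, frames {W,R,Z}
R → hit
V → fault, frames {W,Z,R,V}
S → fault, evict W, frames {Z,R,V,S}
G → fault, evict Z, frames {R,V,S,G}
R → hit
Z → fault, evict V, frames {S,G,R,Z}
S → hit
R → hit
N → fault, evict G, frames {Z,S,R,N}
S → hit
R → hit
Page faults: 8.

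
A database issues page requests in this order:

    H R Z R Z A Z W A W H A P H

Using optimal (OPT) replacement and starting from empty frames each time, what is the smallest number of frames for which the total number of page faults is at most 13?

f=1: 14 faults
f=2: 7 faults
f=3: 6 faults
f=4: 6 faults
f=5: 6 faults
f=6: 6 faults
Smallest f with faults ≤ 13 is 2.

2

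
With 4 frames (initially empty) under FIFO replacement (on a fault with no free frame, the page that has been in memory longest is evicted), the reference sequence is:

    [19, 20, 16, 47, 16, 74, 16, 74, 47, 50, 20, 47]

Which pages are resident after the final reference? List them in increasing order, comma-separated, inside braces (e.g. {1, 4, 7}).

{20, 47, 50, 74}

19: fault, frames {19}
20: fault, frames {19,20}
16: fault, frames {19,20,16}
47: fault, frames {19,20,16,47}
16: hit
74: fault, evict 19, frames {20,16,47,74}
16: hit
74: hit
47: hit
50: fault, evict 20, frames {16,47,74,50}
20: fault, evict 16, frames {47,74,50,20}
47: hit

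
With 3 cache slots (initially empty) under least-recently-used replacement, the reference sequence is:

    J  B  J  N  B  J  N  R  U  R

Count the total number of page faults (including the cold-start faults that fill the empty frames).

5

J: fault, frames [J]
B: fault, frames [J, B]
J: hit
N: fault, frames [B, J, N]
B: hit
J: hit
N: hit
R: fault, evict B, frames [J, N, R]
U: fault, evict J, frames [N, R, U]
R: hit
Page faults: 5.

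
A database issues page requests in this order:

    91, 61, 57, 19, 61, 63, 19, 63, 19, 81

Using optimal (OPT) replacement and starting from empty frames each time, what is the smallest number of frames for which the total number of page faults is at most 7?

f=1: 10 faults
f=2: 6 faults
f=3: 6 faults
f=4: 6 faults
f=5: 6 faults
f=6: 6 faults
Smallest f with faults ≤ 7 is 2.

2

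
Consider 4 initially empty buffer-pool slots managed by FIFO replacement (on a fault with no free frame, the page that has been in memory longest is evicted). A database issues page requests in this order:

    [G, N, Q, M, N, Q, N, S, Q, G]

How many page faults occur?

6

G -> miss, frames (G)
N -> miss, frames (G N)
Q -> miss, frames (G N Q)
M -> miss, frames (G N Q M)
N -> hit
Q -> hit
N -> hit
S -> miss, evict G, frames (N Q M S)
Q -> hit
G -> miss, evict N, frames (Q M S G)
Page faults: 6.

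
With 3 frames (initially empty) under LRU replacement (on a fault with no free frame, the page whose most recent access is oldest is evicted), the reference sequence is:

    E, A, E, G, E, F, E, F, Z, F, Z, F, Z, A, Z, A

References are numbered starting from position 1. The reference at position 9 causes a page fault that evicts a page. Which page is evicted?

pos 1: E -> miss, frames (E)
pos 2: A -> miss, frames (E A)
pos 3: E -> hit
pos 4: G -> miss, frames (A E G)
pos 5: E -> hit
pos 6: F -> miss, evict A, frames (G E F)
pos 7: E -> hit
pos 8: F -> hit
pos 9: Z -> miss, evict G, frames (E F Z)
At position 9, page G is evicted.

G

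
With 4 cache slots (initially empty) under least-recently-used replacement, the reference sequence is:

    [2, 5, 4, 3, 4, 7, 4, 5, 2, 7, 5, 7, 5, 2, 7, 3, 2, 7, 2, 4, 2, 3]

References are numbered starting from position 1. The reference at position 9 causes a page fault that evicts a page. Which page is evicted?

3

pos 1: 2 → miss, frames [2]
pos 2: 5 → miss, frames [2, 5]
pos 3: 4 → miss, frames [2, 5, 4]
pos 4: 3 → miss, frames [2, 5, 4, 3]
pos 5: 4 → hit
pos 6: 7 → miss, evict 2, frames [5, 3, 4, 7]
pos 7: 4 → hit
pos 8: 5 → hit
pos 9: 2 → miss, evict 3, frames [7, 4, 5, 2]
At position 9, page 3 is evicted.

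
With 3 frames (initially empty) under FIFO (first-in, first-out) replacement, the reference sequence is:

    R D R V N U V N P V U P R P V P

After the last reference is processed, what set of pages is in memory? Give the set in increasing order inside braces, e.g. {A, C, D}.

R: miss, frames {R}
D: miss, frames {R,D}
R: hit
V: miss, frames {R,D,V}
N: miss, evict R, frames {D,V,N}
U: miss, evict D, frames {V,N,U}
V: hit
N: hit
P: miss, evict V, frames {N,U,P}
V: miss, evict N, frames {U,P,V}
U: hit
P: hit
R: miss, evict U, frames {P,V,R}
P: hit
V: hit
P: hit

{P, R, V}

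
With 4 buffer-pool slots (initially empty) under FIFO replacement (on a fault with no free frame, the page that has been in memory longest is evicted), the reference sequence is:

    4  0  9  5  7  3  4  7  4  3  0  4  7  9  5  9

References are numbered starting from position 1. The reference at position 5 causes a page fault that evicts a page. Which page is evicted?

4

pos 1: 4 -> fault, frames [4]
pos 2: 0 -> fault, frames [4, 0]
pos 3: 9 -> fault, frames [4, 0, 9]
pos 4: 5 -> fault, frames [4, 0, 9, 5]
pos 5: 7 -> fault, evict 4, frames [0, 9, 5, 7]
At position 5, page 4 is evicted.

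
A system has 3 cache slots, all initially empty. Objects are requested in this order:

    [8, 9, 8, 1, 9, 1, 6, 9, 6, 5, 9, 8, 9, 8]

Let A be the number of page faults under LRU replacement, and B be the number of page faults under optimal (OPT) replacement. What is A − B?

1

Under LRU: F F . F . . F . . F . F . . → 6 faults.
Under OPT: F F . F . . F . . F . . . . → 5 faults.
A − B = 6 − 5 = 1.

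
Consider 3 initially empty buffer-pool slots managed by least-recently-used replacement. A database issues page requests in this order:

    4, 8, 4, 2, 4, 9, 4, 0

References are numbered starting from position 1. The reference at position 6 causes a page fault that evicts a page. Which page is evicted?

8

pos 1: 4 → fault, frames {4}
pos 2: 8 → fault, frames {4,8}
pos 3: 4 → hit
pos 4: 2 → fault, frames {8,4,2}
pos 5: 4 → hit
pos 6: 9 → fault, evict 8, frames {2,4,9}
At position 6, page 8 is evicted.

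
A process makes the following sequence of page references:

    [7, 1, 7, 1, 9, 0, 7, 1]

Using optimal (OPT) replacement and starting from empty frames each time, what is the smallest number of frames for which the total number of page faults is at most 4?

3

f=1: 8 faults
f=2: 5 faults
f=3: 4 faults
f=4: 4 faults
Smallest f with faults ≤ 4 is 3.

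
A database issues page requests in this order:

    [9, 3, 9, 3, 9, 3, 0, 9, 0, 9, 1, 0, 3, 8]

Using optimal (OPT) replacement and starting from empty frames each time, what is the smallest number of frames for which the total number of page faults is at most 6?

2

f=1: 14 faults
f=2: 6 faults
f=3: 5 faults
f=4: 5 faults
f=5: 5 faults
Smallest f with faults ≤ 6 is 2.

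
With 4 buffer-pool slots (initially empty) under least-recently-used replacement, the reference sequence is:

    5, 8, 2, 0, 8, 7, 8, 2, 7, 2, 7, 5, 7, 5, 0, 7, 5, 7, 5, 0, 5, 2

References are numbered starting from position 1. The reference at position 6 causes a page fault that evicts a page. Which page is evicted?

pos 1: 5: fault, frames [5]
pos 2: 8: fault, frames [5, 8]
pos 3: 2: fault, frames [5, 8, 2]
pos 4: 0: fault, frames [5, 8, 2, 0]
pos 5: 8: hit
pos 6: 7: fault, evict 5, frames [2, 0, 8, 7]
At position 6, page 5 is evicted.

5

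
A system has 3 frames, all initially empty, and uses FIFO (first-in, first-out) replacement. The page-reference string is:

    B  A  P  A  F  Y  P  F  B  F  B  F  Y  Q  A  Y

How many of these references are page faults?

9

B → fault, frames {B}
A → fault, frames {B,A}
P → fault, frames {B,A,P}
A → hit
F → fault, evict B, frames {A,P,F}
Y → fault, evict A, frames {P,F,Y}
P → hit
F → hit
B → fault, evict P, frames {F,Y,B}
F → hit
B → hit
F → hit
Y → hit
Q → fault, evict F, frames {Y,B,Q}
A → fault, evict Y, frames {B,Q,A}
Y → fault, evict B, frames {Q,A,Y}
Page faults: 9.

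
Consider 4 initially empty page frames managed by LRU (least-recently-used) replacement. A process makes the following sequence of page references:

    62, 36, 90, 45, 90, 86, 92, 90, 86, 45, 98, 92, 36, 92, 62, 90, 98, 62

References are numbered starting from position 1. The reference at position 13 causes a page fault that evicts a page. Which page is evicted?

pos 1: 62 → fault, frames [62]
pos 2: 36 → fault, frames [62, 36]
pos 3: 90 → fault, frames [62, 36, 90]
pos 4: 45 → fault, frames [62, 36, 90, 45]
pos 5: 90 → hit
pos 6: 86 → fault, evict 62, frames [36, 45, 90, 86]
pos 7: 92 → fault, evict 36, frames [45, 90, 86, 92]
pos 8: 90 → hit
pos 9: 86 → hit
pos 10: 45 → hit
pos 11: 98 → fault, evict 92, frames [90, 86, 45, 98]
pos 12: 92 → fault, evict 90, frames [86, 45, 98, 92]
pos 13: 36 → fault, evict 86, frames [45, 98, 92, 36]
At position 13, page 86 is evicted.

86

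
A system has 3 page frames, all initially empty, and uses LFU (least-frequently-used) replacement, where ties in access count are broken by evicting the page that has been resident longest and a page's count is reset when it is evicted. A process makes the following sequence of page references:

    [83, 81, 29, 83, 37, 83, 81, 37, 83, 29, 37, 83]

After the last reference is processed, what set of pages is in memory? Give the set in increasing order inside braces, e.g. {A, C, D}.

{29, 37, 83}

83 -> fault, frames {83}
81 -> fault, frames {83,81}
29 -> fault, frames {83,81,29}
83 -> hit
37 -> fault, evict 81, frames {83,29,37}
83 -> hit
81 -> fault, evict 29, frames {83,37,81}
37 -> hit
83 -> hit
29 -> fault, evict 81, frames {83,37,29}
37 -> hit
83 -> hit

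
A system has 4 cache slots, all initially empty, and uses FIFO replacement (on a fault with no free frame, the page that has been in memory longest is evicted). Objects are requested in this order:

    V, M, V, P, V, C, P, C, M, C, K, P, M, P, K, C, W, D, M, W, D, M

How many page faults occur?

V → miss, frames {V}
M → miss, frames {V,M}
V → hit
P → miss, frames {V,M,P}
V → hit
C → miss, frames {V,M,P,C}
P → hit
C → hit
M → hit
C → hit
K → miss, evict V, frames {M,P,C,K}
P → hit
M → hit
P → hit
K → hit
C → hit
W → miss, evict M, frames {P,C,K,W}
D → miss, evict P, frames {C,K,W,D}
M → miss, evict C, frames {K,W,D,M}
W → hit
D → hit
M → hit
Page faults: 8.

8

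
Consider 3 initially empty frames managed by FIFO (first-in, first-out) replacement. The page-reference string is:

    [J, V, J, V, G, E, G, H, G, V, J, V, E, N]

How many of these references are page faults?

9

J → fault, frames (J)
V → fault, frames (J V)
J → hit
V → hit
G → fault, frames (J V G)
E → fault, evict J, frames (V G E)
G → hit
H → fault, evict V, frames (G E H)
G → hit
V → fault, evict G, frames (E H V)
J → fault, evict E, frames (H V J)
V → hit
E → fault, evict H, frames (V J E)
N → fault, evict V, frames (J E N)
Page faults: 9.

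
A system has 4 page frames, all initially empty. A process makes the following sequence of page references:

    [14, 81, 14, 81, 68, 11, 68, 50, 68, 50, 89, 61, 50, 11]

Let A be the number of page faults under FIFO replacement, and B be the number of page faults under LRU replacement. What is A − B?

-1

Under FIFO: F F . . F F . F . . F F . . → 7 faults.
Under LRU: F F . . F F . F . . F F . F → 8 faults.
A − B = 7 − 8 = -1.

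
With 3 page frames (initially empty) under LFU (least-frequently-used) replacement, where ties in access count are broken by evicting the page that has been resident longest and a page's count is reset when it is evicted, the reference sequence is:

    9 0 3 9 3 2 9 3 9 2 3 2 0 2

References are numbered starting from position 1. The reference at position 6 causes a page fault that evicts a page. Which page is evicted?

0

pos 1: 9 -> miss, frames (9)
pos 2: 0 -> miss, frames (9 0)
pos 3: 3 -> miss, frames (9 0 3)
pos 4: 9 -> hit
pos 5: 3 -> hit
pos 6: 2 -> miss, evict 0, frames (9 3 2)
At position 6, page 0 is evicted.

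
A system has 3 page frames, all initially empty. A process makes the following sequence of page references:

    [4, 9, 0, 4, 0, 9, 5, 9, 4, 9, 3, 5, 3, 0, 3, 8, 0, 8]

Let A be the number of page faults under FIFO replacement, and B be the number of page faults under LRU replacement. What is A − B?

Under FIFO: F F F . . . F . F F F F . F . F . . → 10 faults.
Under LRU: F F F . . . F . F . F F . F . F . . → 9 faults.
A − B = 10 − 9 = 1.

1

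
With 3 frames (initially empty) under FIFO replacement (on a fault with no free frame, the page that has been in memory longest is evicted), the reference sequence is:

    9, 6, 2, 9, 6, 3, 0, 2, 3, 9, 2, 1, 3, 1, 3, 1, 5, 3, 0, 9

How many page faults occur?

12

9 -> miss, frames [9]
6 -> miss, frames [9, 6]
2 -> miss, frames [9, 6, 2]
9 -> hit
6 -> hit
3 -> miss, evict 9, frames [6, 2, 3]
0 -> miss, evict 6, frames [2, 3, 0]
2 -> hit
3 -> hit
9 -> miss, evict 2, frames [3, 0, 9]
2 -> miss, evict 3, frames [0, 9, 2]
1 -> miss, evict 0, frames [9, 2, 1]
3 -> miss, evict 9, frames [2, 1, 3]
1 -> hit
3 -> hit
1 -> hit
5 -> miss, evict 2, frames [1, 3, 5]
3 -> hit
0 -> miss, evict 1, frames [3, 5, 0]
9 -> miss, evict 3, frames [5, 0, 9]
Page faults: 12.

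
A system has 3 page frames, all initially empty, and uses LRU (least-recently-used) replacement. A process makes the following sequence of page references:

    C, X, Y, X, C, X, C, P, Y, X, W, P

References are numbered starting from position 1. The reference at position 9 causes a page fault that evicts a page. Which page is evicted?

pos 1: C: miss, frames {C}
pos 2: X: miss, frames {C,X}
pos 3: Y: miss, frames {C,X,Y}
pos 4: X: hit
pos 5: C: hit
pos 6: X: hit
pos 7: C: hit
pos 8: P: miss, evict Y, frames {X,C,P}
pos 9: Y: miss, evict X, frames {C,P,Y}
At position 9, page X is evicted.

X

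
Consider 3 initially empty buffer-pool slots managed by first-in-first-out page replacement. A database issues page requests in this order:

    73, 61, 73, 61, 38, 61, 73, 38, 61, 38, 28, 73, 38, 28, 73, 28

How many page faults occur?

73 → miss, frames (73)
61 → miss, frames (73 61)
73 → hit
61 → hit
38 → miss, frames (73 61 38)
61 → hit
73 → hit
38 → hit
61 → hit
38 → hit
28 → miss, evict 73, frames (61 38 28)
73 → miss, evict 61, frames (38 28 73)
38 → hit
28 → hit
73 → hit
28 → hit
Page faults: 5.

5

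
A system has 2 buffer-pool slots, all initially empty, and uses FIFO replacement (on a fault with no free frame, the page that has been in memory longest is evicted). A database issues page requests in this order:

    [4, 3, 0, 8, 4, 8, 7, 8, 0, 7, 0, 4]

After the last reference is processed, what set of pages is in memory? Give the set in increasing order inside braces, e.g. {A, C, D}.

{4, 7}

4 -> fault, frames (4)
3 -> fault, frames (4 3)
0 -> fault, evict 4, frames (3 0)
8 -> fault, evict 3, frames (0 8)
4 -> fault, evict 0, frames (8 4)
8 -> hit
7 -> fault, evict 8, frames (4 7)
8 -> fault, evict 4, frames (7 8)
0 -> fault, evict 7, frames (8 0)
7 -> fault, evict 8, frames (0 7)
0 -> hit
4 -> fault, evict 0, frames (7 4)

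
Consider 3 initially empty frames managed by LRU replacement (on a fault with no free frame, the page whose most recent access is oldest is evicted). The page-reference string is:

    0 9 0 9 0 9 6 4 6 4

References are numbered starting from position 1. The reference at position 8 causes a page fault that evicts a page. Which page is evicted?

0

pos 1: 0 -> miss, frames {0}
pos 2: 9 -> miss, frames {0,9}
pos 3: 0 -> hit
pos 4: 9 -> hit
pos 5: 0 -> hit
pos 6: 9 -> hit
pos 7: 6 -> miss, frames {0,9,6}
pos 8: 4 -> miss, evict 0, frames {9,6,4}
At position 8, page 0 is evicted.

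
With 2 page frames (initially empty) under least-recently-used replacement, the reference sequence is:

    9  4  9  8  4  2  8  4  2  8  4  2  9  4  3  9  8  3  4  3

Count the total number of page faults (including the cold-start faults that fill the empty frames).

18

9 -> fault, frames {9}
4 -> fault, frames {9,4}
9 -> hit
8 -> fault, evict 4, frames {9,8}
4 -> fault, evict 9, frames {8,4}
2 -> fault, evict 8, frames {4,2}
8 -> fault, evict 4, frames {2,8}
4 -> fault, evict 2, frames {8,4}
2 -> fault, evict 8, frames {4,2}
8 -> fault, evict 4, frames {2,8}
4 -> fault, evict 2, frames {8,4}
2 -> fault, evict 8, frames {4,2}
9 -> fault, evict 4, frames {2,9}
4 -> fault, evict 2, frames {9,4}
3 -> fault, evict 9, frames {4,3}
9 -> fault, evict 4, frames {3,9}
8 -> fault, evict 3, frames {9,8}
3 -> fault, evict 9, frames {8,3}
4 -> fault, evict 8, frames {3,4}
3 -> hit
Page faults: 18.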